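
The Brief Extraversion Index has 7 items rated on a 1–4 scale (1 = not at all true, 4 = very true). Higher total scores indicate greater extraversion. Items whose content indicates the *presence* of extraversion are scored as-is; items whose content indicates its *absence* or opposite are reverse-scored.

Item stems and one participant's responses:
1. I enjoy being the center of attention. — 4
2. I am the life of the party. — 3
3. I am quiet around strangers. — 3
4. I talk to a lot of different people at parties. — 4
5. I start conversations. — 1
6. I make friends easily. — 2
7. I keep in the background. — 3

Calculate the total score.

Items 3, 7 describe the absence/opposite of extraversion → reverse-score.
reverse-coded value = 5 − response.
  item 1: 4
  item 2: 3
  item 3: 5 − 3 = 2
  item 4: 4
  item 5: 1
  item 6: 2
  item 7: 5 − 3 = 2
Total = 4 + 3 + 2 + 4 + 1 + 2 + 2 = 18

18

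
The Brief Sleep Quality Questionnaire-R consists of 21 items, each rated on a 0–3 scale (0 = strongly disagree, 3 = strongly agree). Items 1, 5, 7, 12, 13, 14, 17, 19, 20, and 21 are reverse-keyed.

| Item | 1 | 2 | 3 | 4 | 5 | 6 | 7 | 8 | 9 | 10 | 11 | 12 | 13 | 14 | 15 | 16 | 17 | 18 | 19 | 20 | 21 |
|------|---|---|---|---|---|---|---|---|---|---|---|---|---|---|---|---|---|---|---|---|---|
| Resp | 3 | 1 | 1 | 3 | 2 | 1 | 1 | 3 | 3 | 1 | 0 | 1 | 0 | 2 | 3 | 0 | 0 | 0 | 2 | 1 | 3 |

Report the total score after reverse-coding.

31

Raw sum = 31. Reverse-keyed items: 1, 5, 7, 12, 13, 14, 17, 19, 20, 21; their raw sum = 15.
Each reversal replaces raw with 3 − raw, changing the total by 3 − 2·raw per item.
Total = 31 + 10·3 − 2·15 = 31 + 30 − 30 = 31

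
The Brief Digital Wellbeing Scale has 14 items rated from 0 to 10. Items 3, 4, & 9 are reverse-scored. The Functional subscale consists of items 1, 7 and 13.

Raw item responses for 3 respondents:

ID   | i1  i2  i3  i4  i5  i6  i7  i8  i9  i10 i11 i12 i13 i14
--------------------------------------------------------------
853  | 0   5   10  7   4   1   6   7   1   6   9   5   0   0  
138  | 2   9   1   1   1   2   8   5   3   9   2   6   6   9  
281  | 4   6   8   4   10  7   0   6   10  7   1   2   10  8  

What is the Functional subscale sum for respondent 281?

14

Respondent 281 raw: 4, 6, 8, 4, 10, 7, 0, 6, 10, 7, 1, 2, 10, 8.
Functional items: 1, 7, 13.
Reverse-coded (on a 0–10 scale, reversed = 10 − raw):
  item 1: 4
  item 7: 0
  item 13: 10
Sum = 4 + 0 + 10 = 14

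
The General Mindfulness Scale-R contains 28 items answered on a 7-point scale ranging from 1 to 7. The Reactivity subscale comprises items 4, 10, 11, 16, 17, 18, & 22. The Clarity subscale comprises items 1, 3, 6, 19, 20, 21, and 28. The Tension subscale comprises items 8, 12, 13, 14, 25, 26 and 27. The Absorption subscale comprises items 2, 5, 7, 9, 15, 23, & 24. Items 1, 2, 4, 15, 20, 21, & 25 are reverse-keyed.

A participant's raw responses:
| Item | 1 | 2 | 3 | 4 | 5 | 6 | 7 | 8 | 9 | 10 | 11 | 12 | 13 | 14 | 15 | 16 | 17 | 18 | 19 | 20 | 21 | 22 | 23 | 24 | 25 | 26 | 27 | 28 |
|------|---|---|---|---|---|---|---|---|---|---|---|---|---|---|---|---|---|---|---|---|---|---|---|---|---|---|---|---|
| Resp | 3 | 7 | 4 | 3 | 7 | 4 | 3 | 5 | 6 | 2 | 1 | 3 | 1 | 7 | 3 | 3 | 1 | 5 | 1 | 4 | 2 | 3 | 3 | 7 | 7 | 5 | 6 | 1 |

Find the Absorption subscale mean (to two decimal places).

4.57

Absorption items: 2, 5, 7, 9, 15, 23, 24.
Of these, items 2 and 15 are reverse-keyed; reversed = (1+7) − raw = 8 − raw.
  item 2: 8 − 7 = 1
  item 5: 7
  item 7: 3
  item 9: 6
  item 15: 8 − 3 = 5
  item 23: 3
  item 24: 7
Sum = 1 + 7 + 3 + 6 + 5 + 3 + 7 = 32
Mean = 32 / 7 = 4.57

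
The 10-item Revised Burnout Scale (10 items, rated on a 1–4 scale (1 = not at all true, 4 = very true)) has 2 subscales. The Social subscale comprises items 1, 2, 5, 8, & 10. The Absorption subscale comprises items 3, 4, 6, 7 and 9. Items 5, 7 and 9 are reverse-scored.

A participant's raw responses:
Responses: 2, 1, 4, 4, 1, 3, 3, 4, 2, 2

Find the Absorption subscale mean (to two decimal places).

Absorption items: 3, 4, 6, 7, 9.
Of these, items 7 and 9 are reverse-scored; reversed = (1+4) − raw = 5 − raw.
  item 3: 4
  item 4: 4
  item 6: 3
  item 7: 5 − 3 = 2
  item 9: 5 − 2 = 3
Sum = 4 + 4 + 3 + 2 + 3 = 16
Mean = 16 / 5 = 3.20

3.20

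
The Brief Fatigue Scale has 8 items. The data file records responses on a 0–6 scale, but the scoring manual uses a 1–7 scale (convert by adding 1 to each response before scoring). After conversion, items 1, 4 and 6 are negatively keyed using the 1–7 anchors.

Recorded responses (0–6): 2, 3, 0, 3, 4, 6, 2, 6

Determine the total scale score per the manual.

30

Convert to 1–7: 3, 4, 1, 4, 5, 7, 3, 7
Reverse-coded (on a 1–7 scale, reversed = 8 − raw):
  item 1: 8 − 3 = 5
  item 4: 8 − 4 = 4
  item 6: 8 − 7 = 1
Scored: 5, 4, 1, 4, 5, 1, 3, 7
Total = 30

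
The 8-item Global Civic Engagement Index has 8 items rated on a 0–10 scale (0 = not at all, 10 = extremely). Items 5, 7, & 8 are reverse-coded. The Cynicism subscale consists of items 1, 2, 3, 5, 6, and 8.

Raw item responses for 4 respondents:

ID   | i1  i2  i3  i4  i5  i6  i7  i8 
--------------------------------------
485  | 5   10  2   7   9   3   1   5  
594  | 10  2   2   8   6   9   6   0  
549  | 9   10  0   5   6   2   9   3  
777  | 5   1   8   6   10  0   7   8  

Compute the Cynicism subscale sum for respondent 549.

Respondent 549 raw: 9, 10, 0, 5, 6, 2, 9, 3.
Cynicism items: 1, 2, 3, 5, 6, 8.
Reverse-coded (reverse-coded value = 10 − response):
  item 1: 9
  item 2: 10
  item 3: 0
  item 5: 10 − 6 = 4
  item 6: 2
  item 8: 10 − 3 = 7
Sum = 9 + 10 + 0 + 4 + 2 + 7 = 32

32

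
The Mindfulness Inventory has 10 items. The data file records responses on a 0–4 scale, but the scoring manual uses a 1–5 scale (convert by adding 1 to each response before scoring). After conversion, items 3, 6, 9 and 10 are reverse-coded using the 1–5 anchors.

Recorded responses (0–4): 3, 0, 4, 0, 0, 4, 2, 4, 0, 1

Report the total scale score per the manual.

26

Convert to 1–5: 4, 1, 5, 1, 1, 5, 3, 5, 1, 2
Reverse-coded (reversed = (1+5) − raw = 6 − raw):
  item 3: 6 − 5 = 1
  item 6: 6 − 5 = 1
  item 9: 6 − 1 = 5
  item 10: 6 − 2 = 4
Scored: 4, 1, 1, 1, 1, 1, 3, 5, 5, 4
Total = 26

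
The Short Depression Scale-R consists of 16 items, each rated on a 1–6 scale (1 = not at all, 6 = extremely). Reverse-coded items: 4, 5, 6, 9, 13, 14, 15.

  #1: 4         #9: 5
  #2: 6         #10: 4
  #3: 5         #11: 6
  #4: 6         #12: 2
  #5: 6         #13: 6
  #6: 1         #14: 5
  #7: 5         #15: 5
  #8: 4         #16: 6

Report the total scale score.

57

Reverse-coded items use 7 − raw:
  item 4: 7 − 6 = 1
  item 5: 7 − 6 = 1
  item 6: 7 − 1 = 6
  item 9: 7 − 5 = 2
  item 13: 7 − 6 = 1
  item 14: 7 − 5 = 2
  item 15: 7 − 5 = 2
Scored responses: 4, 6, 5, 1, 1, 6, 5, 4, 2, 4, 6, 2, 1, 2, 2, 6
Total = 4 + 6 + 5 + 1 + 1 + 6 + 5 + 4 + 2 + 4 + 6 + 2 + 1 + 2 + 2 + 6 = 57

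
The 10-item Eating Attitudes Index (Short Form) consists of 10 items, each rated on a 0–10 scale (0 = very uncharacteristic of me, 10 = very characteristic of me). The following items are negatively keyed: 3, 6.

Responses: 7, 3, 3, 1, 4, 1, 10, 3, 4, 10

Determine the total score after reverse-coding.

58

Reversing items 3 & 6 with 10 − raw:
Total = 7 + 3 + (10−3) + 1 + 4 + (10−1) + 10 + 3 + 4 + 10
      = 7 + 3 + 7 + 1 + 4 + 9 + 10 + 3 + 4 + 10 = 58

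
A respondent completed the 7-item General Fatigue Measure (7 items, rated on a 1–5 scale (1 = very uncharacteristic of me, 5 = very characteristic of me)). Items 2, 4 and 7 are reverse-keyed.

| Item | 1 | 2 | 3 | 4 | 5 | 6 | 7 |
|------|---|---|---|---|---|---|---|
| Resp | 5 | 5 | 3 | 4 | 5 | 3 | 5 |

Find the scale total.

20

Reverse-keyed items use 6 − raw:
  item 2: 6 − 5 = 1
  item 4: 6 − 4 = 2
  item 7: 6 − 5 = 1
After reverse-coding: 5, 1, 3, 2, 5, 3, 1
Total = 5 + 1 + 3 + 2 + 5 + 3 + 1 = 20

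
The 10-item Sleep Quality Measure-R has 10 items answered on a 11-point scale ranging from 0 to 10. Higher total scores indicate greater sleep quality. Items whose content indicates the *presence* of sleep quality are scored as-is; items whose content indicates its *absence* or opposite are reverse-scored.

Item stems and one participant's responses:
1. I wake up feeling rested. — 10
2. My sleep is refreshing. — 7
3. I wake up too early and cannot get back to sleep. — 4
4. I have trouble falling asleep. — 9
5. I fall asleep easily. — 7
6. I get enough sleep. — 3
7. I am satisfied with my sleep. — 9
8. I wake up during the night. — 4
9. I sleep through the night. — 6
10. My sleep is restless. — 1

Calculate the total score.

64

Items 3, 4, 8, 10 describe the absence/opposite of sleep quality → reverse-score.
on a 0–10 scale, reversed = 10 − raw.
  item 1: 10
  item 2: 7
  item 3: 10 − 4 = 6
  item 4: 10 − 9 = 1
  item 5: 7
  item 6: 3
  item 7: 9
  item 8: 10 − 4 = 6
  item 9: 6
  item 10: 10 − 1 = 9
Total = 10 + 7 + 6 + 1 + 7 + 3 + 9 + 6 + 6 + 9 = 64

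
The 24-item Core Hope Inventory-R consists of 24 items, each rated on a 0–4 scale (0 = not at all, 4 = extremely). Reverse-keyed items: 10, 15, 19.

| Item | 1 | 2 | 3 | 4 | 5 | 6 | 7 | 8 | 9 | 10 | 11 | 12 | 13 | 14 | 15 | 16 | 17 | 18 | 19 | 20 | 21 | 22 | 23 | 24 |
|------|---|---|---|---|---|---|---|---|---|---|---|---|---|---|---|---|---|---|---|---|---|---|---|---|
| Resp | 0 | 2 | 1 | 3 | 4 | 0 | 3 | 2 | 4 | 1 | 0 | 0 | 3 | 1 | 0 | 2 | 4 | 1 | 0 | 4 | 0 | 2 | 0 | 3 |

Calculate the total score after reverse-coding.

50

Reverse-coded items (on a 0–4 scale, reversed = 4 − raw):
  item 10: 4 − 1 = 3
  item 15: 4 − 0 = 4
  item 19: 4 − 0 = 4
After reverse-coding: 0, 2, 1, 3, 4, 0, 3, 2, 4, 3, 0, 0, 3, 1, 4, 2, 4, 1, 4, 4, 0, 2, 0, 3
Total = 0 + 2 + 1 + 3 + 4 + 0 + 3 + 2 + 4 + 3 + 0 + 0 + 3 + 1 + 4 + 2 + 4 + 1 + 4 + 4 + 0 + 2 + 0 + 3 = 50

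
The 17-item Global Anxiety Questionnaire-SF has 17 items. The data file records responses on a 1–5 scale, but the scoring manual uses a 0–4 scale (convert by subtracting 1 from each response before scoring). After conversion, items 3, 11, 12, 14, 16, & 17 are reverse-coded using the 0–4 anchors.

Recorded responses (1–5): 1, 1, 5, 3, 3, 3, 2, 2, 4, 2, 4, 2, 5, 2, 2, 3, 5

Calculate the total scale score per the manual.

26

Convert to 0–4: 0, 0, 4, 2, 2, 2, 1, 1, 3, 1, 3, 1, 4, 1, 1, 2, 4
Reverse-coded (reverse-coded value = 4 − response):
  item 3: 4 − 4 = 0
  item 11: 4 − 3 = 1
  item 12: 4 − 1 = 3
  item 14: 4 − 1 = 3
  item 16: 4 − 2 = 2
  item 17: 4 − 4 = 0
Scored: 0, 0, 0, 2, 2, 2, 1, 1, 3, 1, 1, 3, 4, 3, 1, 2, 0
Total = 26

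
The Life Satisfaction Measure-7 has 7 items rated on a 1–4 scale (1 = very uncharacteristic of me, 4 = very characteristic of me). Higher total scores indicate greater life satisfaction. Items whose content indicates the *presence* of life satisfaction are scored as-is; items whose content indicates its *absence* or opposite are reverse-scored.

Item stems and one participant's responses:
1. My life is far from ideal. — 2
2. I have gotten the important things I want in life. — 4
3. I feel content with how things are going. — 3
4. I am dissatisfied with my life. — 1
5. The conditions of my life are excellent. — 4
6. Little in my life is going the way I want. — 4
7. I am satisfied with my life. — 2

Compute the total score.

Items 1, 4, 6 describe the absence/opposite of life satisfaction → reverse-score.
reversed = (1+4) − raw = 5 − raw.
  item 1: 5 − 2 = 3
  item 2: 4
  item 3: 3
  item 4: 5 − 1 = 4
  item 5: 4
  item 6: 5 − 4 = 1
  item 7: 2
Total = 3 + 4 + 3 + 4 + 4 + 1 + 2 = 21

21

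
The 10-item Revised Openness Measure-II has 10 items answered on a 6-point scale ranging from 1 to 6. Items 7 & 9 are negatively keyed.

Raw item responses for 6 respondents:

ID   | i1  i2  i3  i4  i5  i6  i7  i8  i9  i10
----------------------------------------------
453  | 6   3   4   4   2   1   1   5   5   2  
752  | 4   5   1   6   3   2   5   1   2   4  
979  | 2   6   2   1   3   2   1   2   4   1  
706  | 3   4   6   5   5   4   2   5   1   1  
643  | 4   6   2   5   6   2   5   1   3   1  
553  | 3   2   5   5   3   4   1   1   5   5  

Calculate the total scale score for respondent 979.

Respondent 979 raw: 2, 6, 2, 1, 3, 2, 1, 2, 4, 1.
Reverse-coded (reversed = (1+6) − raw = 7 − raw):
  item 1: 2
  item 2: 6
  item 3: 2
  item 4: 1
  item 5: 3
  item 6: 2
  item 7: 7 − 1 = 6
  item 8: 2
  item 9: 7 − 4 = 3
  item 10: 1
Sum = 2 + 6 + 2 + 1 + 3 + 2 + 6 + 2 + 3 + 1 = 28

28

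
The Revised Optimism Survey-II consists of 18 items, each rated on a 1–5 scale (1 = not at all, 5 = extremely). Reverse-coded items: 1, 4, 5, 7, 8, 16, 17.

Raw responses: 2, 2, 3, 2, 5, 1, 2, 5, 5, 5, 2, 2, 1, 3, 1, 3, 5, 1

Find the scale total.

44

Reverse-coded items use 6 − raw:
  item 1: 6 − 2 = 4
  item 4: 6 − 2 = 4
  item 5: 6 − 5 = 1
  item 7: 6 − 2 = 4
  item 8: 6 − 5 = 1
  item 16: 6 − 3 = 3
  item 17: 6 − 5 = 1
After reverse-coding: 4, 2, 3, 4, 1, 1, 4, 1, 5, 5, 2, 2, 1, 3, 1, 3, 1, 1
Total = 4 + 2 + 3 + 4 + 1 + 1 + 4 + 1 + 5 + 5 + 2 + 2 + 1 + 3 + 1 + 3 + 1 + 1 = 44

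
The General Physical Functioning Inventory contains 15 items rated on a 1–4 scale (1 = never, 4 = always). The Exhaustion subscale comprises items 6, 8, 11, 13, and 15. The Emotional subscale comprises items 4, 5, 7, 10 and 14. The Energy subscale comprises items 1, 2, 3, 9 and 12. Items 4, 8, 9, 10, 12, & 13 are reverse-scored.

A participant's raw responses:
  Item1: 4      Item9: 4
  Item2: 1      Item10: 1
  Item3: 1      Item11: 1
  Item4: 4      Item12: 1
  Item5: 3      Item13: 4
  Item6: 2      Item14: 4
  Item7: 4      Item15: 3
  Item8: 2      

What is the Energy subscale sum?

11

Energy items: 1, 2, 3, 9, 12.
Of these, items 9 & 12 are reverse-scored; reversed = (1+4) − raw = 5 − raw.
  item 1: 4
  item 2: 1
  item 3: 1
  item 9: 5 − 4 = 1
  item 12: 5 − 1 = 4
Sum = 4 + 1 + 1 + 1 + 4 = 11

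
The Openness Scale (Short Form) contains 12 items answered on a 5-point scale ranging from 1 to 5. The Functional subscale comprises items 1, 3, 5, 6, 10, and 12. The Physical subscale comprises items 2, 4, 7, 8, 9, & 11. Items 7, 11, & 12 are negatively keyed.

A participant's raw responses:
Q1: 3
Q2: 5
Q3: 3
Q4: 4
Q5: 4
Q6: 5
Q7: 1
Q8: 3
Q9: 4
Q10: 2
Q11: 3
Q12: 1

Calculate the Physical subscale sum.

24

Physical items: 2, 4, 7, 8, 9, 11.
Of these, items 7 and 11 are negatively keyed; reversed = (1+5) − raw = 6 − raw.
  item 2: 5
  item 4: 4
  item 7: 6 − 1 = 5
  item 8: 3
  item 9: 4
  item 11: 6 − 3 = 3
Sum = 5 + 4 + 5 + 3 + 4 + 3 = 24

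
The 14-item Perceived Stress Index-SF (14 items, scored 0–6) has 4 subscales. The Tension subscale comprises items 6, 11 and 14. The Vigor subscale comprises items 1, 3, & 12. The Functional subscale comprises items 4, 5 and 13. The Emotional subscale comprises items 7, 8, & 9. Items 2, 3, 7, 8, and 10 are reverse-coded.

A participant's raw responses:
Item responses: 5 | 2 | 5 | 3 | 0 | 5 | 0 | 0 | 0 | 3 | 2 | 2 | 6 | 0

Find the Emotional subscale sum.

Emotional items: 7, 8, 9.
Of these, items 7 and 8 are reverse-coded; on a 0–6 scale, reversed = 6 − raw.
  item 7: 6 − 0 = 6
  item 8: 6 − 0 = 6
  item 9: 0
Sum = 6 + 6 + 0 = 12

12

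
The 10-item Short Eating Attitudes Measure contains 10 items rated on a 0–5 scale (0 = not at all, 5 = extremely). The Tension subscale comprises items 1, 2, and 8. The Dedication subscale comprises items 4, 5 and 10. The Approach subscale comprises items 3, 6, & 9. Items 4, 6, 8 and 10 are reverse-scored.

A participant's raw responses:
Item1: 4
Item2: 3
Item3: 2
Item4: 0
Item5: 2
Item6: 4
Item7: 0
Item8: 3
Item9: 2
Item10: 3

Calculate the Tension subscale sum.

9

Tension items: 1, 2, 8.
Of these, item 8 is reverse-scored; reverse-coded value = 5 − response.
  item 1: 4
  item 2: 3
  item 8: 5 − 3 = 2
Sum = 4 + 3 + 2 = 9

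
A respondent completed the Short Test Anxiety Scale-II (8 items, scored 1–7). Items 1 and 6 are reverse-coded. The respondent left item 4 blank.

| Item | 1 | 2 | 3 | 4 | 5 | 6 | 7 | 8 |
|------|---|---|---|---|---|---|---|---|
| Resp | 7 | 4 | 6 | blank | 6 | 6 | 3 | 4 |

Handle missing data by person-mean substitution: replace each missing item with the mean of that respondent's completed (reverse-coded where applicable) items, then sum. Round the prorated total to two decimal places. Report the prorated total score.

29.71

Reverse-coded (reversed = (1+7) − raw = 8 − raw):
  item 1: 8 − 7 = 1
  item 6: 8 − 6 = 2
Completed scored items (7 of 8): 1, 4, 6, 6, 2, 3, 4; sum = 26.
Person mean = 26 / 7 ≈ 3.7143
Prorated total = (26 / 7) × 8 = 29.71 (to 2 dp)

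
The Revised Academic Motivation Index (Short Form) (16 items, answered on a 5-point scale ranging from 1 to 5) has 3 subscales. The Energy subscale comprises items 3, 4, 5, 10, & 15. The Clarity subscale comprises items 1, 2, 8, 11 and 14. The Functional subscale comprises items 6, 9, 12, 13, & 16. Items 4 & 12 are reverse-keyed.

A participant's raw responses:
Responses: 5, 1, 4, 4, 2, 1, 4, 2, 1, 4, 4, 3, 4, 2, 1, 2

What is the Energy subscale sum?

Energy items: 3, 4, 5, 10, 15.
Of these, item 4 is reverse-keyed; reversed = (1+5) − raw = 6 − raw.
  item 3: 4
  item 4: 6 − 4 = 2
  item 5: 2
  item 10: 4
  item 15: 1
Sum = 4 + 2 + 2 + 4 + 1 = 13

13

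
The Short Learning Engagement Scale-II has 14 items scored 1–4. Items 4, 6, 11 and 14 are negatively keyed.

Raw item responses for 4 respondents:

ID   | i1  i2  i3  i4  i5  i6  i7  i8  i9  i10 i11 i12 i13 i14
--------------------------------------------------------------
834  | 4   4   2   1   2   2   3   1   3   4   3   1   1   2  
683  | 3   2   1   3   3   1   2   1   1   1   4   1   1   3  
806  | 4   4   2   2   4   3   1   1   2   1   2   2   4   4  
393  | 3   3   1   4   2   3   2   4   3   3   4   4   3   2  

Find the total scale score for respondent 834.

Respondent 834 raw: 4, 4, 2, 1, 2, 2, 3, 1, 3, 4, 3, 1, 1, 2.
Reverse-coded (reversed = (1+4) − raw = 5 − raw):
  item 1: 4
  item 2: 4
  item 3: 2
  item 4: 5 − 1 = 4
  item 5: 2
  item 6: 5 − 2 = 3
  item 7: 3
  item 8: 1
  item 9: 3
  item 10: 4
  item 11: 5 − 3 = 2
  item 12: 1
  item 13: 1
  item 14: 5 − 2 = 3
Sum = 4 + 4 + 2 + 4 + 2 + 3 + 3 + 1 + 3 + 4 + 2 + 1 + 1 + 3 = 37

37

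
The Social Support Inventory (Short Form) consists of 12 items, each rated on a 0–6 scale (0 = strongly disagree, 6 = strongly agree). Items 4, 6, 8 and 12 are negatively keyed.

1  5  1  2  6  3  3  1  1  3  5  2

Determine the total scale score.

41

Raw sum = 33. Negatively keyed items: 4, 6, 8, 12; their raw sum = 8.
Each reversal replaces raw with 6 − raw, changing the total by 6 − 2·raw per item.
Total = 33 + 4·6 − 2·8 = 33 + 24 − 16 = 41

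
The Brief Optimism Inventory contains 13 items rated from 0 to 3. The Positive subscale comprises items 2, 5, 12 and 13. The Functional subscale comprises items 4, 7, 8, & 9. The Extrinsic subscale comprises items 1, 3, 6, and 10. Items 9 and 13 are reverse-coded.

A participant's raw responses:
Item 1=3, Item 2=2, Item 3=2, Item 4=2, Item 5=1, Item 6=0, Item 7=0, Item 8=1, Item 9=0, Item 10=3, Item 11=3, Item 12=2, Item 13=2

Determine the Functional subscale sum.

6

Functional items: 4, 7, 8, 9.
Of these, item 9 is reverse-coded; reverse-coded value = 3 − response.
  item 4: 2
  item 7: 0
  item 8: 1
  item 9: 3 − 0 = 3
Sum = 2 + 0 + 1 + 3 = 6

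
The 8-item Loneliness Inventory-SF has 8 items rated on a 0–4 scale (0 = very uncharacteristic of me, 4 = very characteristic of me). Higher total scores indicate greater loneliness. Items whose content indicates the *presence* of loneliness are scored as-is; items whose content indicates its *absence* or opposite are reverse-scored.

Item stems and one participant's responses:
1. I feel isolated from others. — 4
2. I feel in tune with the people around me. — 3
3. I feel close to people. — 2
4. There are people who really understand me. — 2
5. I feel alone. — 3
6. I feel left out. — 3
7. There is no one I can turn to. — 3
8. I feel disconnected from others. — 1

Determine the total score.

Items 2, 3, 4 describe the absence/opposite of loneliness → reverse-score.
reversed = (0+4) − raw = 4 − raw.
  item 1: 4
  item 2: 4 − 3 = 1
  item 3: 4 − 2 = 2
  item 4: 4 − 2 = 2
  item 5: 3
  item 6: 3
  item 7: 3
  item 8: 1
Total = 4 + 1 + 2 + 2 + 3 + 3 + 3 + 1 = 19

19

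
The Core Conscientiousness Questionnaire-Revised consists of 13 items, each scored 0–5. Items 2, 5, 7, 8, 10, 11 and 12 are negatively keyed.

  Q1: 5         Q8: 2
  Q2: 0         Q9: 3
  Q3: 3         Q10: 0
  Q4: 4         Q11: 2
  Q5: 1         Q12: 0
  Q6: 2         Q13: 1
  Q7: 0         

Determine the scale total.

Raw sum = 23. Negatively keyed items: 2, 5, 7, 8, 10, 11, 12; their raw sum = 5.
Each reversal replaces raw with 5 − raw, changing the total by 5 − 2·raw per item.
Total = 23 + 7·5 − 2·5 = 23 + 35 − 10 = 48

48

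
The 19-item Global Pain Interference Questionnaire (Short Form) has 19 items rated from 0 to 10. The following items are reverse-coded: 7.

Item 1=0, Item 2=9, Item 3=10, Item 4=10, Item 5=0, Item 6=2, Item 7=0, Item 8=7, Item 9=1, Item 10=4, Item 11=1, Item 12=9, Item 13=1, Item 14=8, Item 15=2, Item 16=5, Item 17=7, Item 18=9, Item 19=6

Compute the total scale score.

Reversing item 7 with 10 − raw:
Total = 0 + 9 + 10 + 10 + 0 + 2 + (10−0) + 7 + 1 + 4 + 1 + 9 + 1 + 8 + 2 + 5 + 7 + 9 + 6
      = 0 + 9 + 10 + 10 + 0 + 2 + 10 + 7 + 1 + 4 + 1 + 9 + 1 + 8 + 2 + 5 + 7 + 9 + 6 = 101

101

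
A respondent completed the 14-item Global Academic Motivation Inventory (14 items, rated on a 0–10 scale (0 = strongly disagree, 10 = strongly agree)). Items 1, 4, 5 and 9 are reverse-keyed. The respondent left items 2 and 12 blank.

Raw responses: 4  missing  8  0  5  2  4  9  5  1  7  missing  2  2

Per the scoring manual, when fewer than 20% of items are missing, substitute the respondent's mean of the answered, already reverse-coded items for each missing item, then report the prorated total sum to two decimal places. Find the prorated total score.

71.17

Reverse-coded (on a 0–10 scale, reversed = 10 − raw):
  item 1: 10 − 4 = 6
  item 4: 10 − 0 = 10
  item 5: 10 − 5 = 5
  item 9: 10 − 5 = 5
Completed scored items (12 of 14): 6, 8, 10, 5, 2, 4, 9, 5, 1, 7, 2, 2; sum = 61.
Person mean = 61 / 12 ≈ 5.0833
Prorated total = (61 / 12) × 14 = 71.17 (to 2 dp)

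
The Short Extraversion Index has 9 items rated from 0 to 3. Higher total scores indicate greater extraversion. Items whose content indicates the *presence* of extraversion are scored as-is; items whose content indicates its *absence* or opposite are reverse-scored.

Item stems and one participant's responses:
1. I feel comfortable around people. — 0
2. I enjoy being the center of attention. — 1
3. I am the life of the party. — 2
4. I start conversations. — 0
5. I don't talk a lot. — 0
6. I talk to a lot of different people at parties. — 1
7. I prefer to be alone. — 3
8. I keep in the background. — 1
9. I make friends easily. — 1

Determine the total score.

10

Items 5, 7, 8 describe the absence/opposite of extraversion → reverse-score.
reverse-coded value = 3 − response.
  item 1: 0
  item 2: 1
  item 3: 2
  item 4: 0
  item 5: 3 − 0 = 3
  item 6: 1
  item 7: 3 − 3 = 0
  item 8: 3 − 1 = 2
  item 9: 1
Total = 0 + 1 + 2 + 0 + 3 + 1 + 0 + 2 + 1 = 10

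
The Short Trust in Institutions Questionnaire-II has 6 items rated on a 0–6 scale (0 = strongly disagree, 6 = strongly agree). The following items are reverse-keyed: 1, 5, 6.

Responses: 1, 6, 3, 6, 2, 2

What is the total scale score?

28

Raw sum = 20. Reverse-keyed items: 1, 5, 6; their raw sum = 5.
Each reversal replaces raw with 6 − raw, changing the total by 6 − 2·raw per item.
Total = 20 + 3·6 − 2·5 = 20 + 18 − 10 = 28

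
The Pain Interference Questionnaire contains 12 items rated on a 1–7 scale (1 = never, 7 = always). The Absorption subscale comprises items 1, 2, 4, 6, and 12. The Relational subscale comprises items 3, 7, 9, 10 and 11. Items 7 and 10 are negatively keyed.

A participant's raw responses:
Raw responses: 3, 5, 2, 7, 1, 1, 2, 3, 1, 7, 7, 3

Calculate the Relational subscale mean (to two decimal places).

Relational items: 3, 7, 9, 10, 11.
Of these, items 7 and 10 are negatively keyed; reversed = (1+7) − raw = 8 − raw.
  item 3: 2
  item 7: 8 − 2 = 6
  item 9: 1
  item 10: 8 − 7 = 1
  item 11: 7
Sum = 2 + 6 + 1 + 1 + 7 = 17
Mean = 17 / 5 = 3.40

3.40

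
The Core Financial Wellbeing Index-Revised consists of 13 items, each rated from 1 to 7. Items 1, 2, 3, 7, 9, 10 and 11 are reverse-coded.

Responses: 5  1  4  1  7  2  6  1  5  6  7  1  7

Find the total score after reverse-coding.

41

Reversing items 1, 2, 3, 7, 9, 10, and 11 with 8 − raw:
Total = (8−5) + (8−1) + (8−4) + 1 + 7 + 2 + (8−6) + 1 + (8−5) + (8−6) + (8−7) + 1 + 7
      = 3 + 7 + 4 + 1 + 7 + 2 + 2 + 1 + 3 + 2 + 1 + 1 + 7 = 41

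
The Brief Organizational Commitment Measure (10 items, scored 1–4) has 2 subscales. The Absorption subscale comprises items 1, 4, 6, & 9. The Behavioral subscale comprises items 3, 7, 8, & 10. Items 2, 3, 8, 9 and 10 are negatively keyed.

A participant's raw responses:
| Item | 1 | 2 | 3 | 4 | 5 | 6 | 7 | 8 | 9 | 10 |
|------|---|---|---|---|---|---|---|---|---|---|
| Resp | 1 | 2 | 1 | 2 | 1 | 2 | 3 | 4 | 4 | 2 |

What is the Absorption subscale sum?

Absorption items: 1, 4, 6, 9.
Of these, item 9 is negatively keyed; reversed = (1+4) − raw = 5 − raw.
  item 1: 1
  item 4: 2
  item 6: 2
  item 9: 5 − 4 = 1
Sum = 1 + 2 + 2 + 1 = 6

6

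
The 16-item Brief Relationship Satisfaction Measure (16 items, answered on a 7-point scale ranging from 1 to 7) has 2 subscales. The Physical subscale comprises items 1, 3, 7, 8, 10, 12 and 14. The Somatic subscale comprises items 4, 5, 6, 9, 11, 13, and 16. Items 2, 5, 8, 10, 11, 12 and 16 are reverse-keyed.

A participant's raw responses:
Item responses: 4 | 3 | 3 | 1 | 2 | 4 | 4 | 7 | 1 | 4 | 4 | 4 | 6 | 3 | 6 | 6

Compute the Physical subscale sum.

23

Physical items: 1, 3, 7, 8, 10, 12, 14.
Of these, items 8, 10, & 12 are reverse-keyed; reversed = (1+7) − raw = 8 − raw.
  item 1: 4
  item 3: 3
  item 7: 4
  item 8: 8 − 7 = 1
  item 10: 8 − 4 = 4
  item 12: 8 − 4 = 4
  item 14: 3
Sum = 4 + 3 + 4 + 1 + 4 + 4 + 3 = 23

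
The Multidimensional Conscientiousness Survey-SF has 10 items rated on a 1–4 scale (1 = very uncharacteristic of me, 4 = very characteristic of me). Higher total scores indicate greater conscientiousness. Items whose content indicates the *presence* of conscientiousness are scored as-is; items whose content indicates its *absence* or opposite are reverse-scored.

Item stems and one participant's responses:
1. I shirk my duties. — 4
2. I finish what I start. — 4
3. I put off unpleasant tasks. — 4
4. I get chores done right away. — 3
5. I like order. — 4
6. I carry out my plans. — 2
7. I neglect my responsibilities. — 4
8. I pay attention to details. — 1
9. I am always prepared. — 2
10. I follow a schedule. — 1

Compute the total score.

Items 1, 3, 7 describe the absence/opposite of conscientiousness → reverse-score.
on a 1–4 scale, reversed = 5 − raw.
  item 1: 5 − 4 = 1
  item 2: 4
  item 3: 5 − 4 = 1
  item 4: 3
  item 5: 4
  item 6: 2
  item 7: 5 − 4 = 1
  item 8: 1
  item 9: 2
  item 10: 1
Total = 1 + 4 + 1 + 3 + 4 + 2 + 1 + 1 + 2 + 1 = 20

20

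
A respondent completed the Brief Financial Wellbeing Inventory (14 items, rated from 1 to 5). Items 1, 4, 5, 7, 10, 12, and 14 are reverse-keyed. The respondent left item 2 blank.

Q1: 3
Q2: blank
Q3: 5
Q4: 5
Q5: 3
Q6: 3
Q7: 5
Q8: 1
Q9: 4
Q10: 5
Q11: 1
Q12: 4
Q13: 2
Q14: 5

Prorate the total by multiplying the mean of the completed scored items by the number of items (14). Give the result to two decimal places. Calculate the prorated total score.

30.15

Reverse-coded (reversed = (1+5) − raw = 6 − raw):
  item 1: 6 − 3 = 3
  item 4: 6 − 5 = 1
  item 5: 6 − 3 = 3
  item 7: 6 − 5 = 1
  item 10: 6 − 5 = 1
  item 12: 6 − 4 = 2
  item 14: 6 − 5 = 1
Completed scored items (13 of 14): 3, 5, 1, 3, 3, 1, 1, 4, 1, 1, 2, 2, 1; sum = 28.
Person mean = 28 / 13 ≈ 2.1538
Prorated total = (28 / 13) × 14 = 30.15 (to 2 dp)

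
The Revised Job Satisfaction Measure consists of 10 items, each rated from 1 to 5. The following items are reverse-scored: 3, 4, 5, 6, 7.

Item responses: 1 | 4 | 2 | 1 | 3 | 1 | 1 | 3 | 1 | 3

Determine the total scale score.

34

Reverse-scored items use 6 − raw:
  item 3: 6 − 2 = 4
  item 4: 6 − 1 = 5
  item 5: 6 − 3 = 3
  item 6: 6 − 1 = 5
  item 7: 6 − 1 = 5
Scored responses: 1, 4, 4, 5, 3, 5, 5, 3, 1, 3
Total = 1 + 4 + 4 + 5 + 3 + 5 + 5 + 3 + 1 + 3 = 34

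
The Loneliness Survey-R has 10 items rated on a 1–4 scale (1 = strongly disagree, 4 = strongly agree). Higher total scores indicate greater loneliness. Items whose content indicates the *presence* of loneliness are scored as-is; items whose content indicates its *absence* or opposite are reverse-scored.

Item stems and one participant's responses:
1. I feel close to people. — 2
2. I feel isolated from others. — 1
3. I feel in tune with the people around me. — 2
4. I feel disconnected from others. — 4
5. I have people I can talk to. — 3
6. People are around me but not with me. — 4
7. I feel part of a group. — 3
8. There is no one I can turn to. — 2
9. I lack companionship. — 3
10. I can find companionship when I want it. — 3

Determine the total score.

Items 1, 3, 5, 7, 10 describe the absence/opposite of loneliness → reverse-score.
on a 1–4 scale, reversed = 5 − raw.
  item 1: 5 − 2 = 3
  item 2: 1
  item 3: 5 − 2 = 3
  item 4: 4
  item 5: 5 − 3 = 2
  item 6: 4
  item 7: 5 − 3 = 2
  item 8: 2
  item 9: 3
  item 10: 5 − 3 = 2
Total = 3 + 1 + 3 + 4 + 2 + 4 + 2 + 2 + 3 + 2 = 26

26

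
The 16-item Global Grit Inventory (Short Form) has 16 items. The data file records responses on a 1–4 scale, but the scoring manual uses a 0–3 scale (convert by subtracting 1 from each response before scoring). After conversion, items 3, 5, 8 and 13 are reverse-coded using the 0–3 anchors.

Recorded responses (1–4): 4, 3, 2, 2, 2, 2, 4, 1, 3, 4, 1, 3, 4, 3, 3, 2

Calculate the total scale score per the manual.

29

Convert to 0–3: 3, 2, 1, 1, 1, 1, 3, 0, 2, 3, 0, 2, 3, 2, 2, 1
Reverse-coded (reverse-coded value = 3 − response):
  item 3: 3 − 1 = 2
  item 5: 3 − 1 = 2
  item 8: 3 − 0 = 3
  item 13: 3 − 3 = 0
Scored: 3, 2, 2, 1, 2, 1, 3, 3, 2, 3, 0, 2, 0, 2, 2, 1
Total = 29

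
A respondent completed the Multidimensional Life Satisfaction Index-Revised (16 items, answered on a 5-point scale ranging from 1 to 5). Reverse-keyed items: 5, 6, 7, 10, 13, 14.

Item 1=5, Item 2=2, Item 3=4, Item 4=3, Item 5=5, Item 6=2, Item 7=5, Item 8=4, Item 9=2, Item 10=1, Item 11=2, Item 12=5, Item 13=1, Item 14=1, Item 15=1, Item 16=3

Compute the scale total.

Raw sum = 46. Reverse-keyed items: 5, 6, 7, 10, 13, 14; their raw sum = 15.
Each reversal replaces raw with 6 − raw, changing the total by 6 − 2·raw per item.
Total = 46 + 6·6 − 2·15 = 46 + 36 − 30 = 52

52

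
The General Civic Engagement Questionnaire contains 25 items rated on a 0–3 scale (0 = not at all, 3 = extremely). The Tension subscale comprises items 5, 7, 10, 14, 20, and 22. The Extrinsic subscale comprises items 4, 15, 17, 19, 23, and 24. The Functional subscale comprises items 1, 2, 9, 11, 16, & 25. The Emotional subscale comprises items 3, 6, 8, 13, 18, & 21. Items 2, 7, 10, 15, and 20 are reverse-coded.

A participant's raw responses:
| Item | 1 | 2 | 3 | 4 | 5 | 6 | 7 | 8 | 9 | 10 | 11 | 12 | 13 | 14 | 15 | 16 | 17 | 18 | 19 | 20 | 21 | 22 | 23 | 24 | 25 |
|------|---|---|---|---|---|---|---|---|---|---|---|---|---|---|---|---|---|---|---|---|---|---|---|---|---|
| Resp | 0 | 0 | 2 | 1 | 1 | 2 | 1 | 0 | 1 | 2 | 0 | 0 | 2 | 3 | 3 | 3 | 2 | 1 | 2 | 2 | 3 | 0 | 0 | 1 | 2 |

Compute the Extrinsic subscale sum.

Extrinsic items: 4, 15, 17, 19, 23, 24.
Of these, item 15 is reverse-coded; on a 0–3 scale, reversed = 3 − raw.
  item 4: 1
  item 15: 3 − 3 = 0
  item 17: 2
  item 19: 2
  item 23: 0
  item 24: 1
Sum = 1 + 0 + 2 + 2 + 0 + 1 = 6

6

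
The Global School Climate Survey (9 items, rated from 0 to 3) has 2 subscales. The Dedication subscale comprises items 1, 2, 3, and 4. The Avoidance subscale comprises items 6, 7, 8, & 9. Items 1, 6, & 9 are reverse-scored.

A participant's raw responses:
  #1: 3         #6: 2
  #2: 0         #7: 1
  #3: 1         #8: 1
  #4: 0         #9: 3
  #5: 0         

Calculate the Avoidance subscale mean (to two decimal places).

0.75

Avoidance items: 6, 7, 8, 9.
Of these, items 6 and 9 are reverse-scored; reversed = (0+3) − raw = 3 − raw.
  item 6: 3 − 2 = 1
  item 7: 1
  item 8: 1
  item 9: 3 − 3 = 0
Sum = 1 + 1 + 1 + 0 = 3
Mean = 3 / 4 = 0.75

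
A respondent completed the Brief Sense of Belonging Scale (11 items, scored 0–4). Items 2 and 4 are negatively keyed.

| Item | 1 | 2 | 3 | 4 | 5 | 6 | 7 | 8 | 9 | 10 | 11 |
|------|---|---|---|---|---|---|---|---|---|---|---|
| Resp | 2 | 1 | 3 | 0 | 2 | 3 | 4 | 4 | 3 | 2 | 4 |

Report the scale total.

Reversing items 2 and 4 with 4 − raw:
Total = 2 + (4−1) + 3 + (4−0) + 2 + 3 + 4 + 4 + 3 + 2 + 4
      = 2 + 3 + 3 + 4 + 2 + 3 + 4 + 4 + 3 + 2 + 4 = 34

34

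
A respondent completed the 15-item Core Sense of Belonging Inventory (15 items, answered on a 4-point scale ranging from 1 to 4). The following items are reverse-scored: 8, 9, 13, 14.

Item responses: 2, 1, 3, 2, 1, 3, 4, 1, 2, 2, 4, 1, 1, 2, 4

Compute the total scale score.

Reversing items 8, 9, 13 and 14 with 5 − raw:
Total = 2 + 1 + 3 + 2 + 1 + 3 + 4 + (5−1) + (5−2) + 2 + 4 + 1 + (5−1) + (5−2) + 4
      = 2 + 1 + 3 + 2 + 1 + 3 + 4 + 4 + 3 + 2 + 4 + 1 + 4 + 3 + 4 = 41

41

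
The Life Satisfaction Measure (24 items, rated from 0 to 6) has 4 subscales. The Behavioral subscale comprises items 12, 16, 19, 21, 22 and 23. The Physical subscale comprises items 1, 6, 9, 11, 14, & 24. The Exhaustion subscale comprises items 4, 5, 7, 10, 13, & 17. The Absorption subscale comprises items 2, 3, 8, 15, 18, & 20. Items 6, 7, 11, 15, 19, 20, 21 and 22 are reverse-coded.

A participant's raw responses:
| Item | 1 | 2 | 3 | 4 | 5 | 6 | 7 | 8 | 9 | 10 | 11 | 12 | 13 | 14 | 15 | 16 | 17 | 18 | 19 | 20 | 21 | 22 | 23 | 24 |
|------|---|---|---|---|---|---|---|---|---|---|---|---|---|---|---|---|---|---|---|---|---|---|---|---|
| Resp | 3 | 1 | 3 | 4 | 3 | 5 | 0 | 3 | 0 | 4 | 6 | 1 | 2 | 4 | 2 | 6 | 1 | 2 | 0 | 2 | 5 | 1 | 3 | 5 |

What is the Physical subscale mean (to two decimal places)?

2.17

Physical items: 1, 6, 9, 11, 14, 24.
Of these, items 6 and 11 are reverse-coded; on a 0–6 scale, reversed = 6 − raw.
  item 1: 3
  item 6: 6 − 5 = 1
  item 9: 0
  item 11: 6 − 6 = 0
  item 14: 4
  item 24: 5
Sum = 3 + 1 + 0 + 0 + 4 + 5 = 13
Mean = 13 / 6 = 2.17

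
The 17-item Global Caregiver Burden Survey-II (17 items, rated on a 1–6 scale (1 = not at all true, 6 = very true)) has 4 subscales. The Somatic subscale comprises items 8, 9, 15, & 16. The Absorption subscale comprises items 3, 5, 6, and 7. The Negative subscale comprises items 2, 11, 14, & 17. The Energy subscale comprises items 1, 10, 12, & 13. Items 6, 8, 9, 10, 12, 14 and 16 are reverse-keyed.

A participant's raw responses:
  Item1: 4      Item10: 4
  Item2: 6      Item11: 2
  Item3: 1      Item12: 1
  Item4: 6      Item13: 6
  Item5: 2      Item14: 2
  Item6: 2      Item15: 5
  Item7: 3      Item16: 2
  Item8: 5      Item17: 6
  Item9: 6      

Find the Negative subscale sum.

Negative items: 2, 11, 14, 17.
Of these, item 14 is reverse-keyed; reverse-coded value = 7 − response.
  item 2: 6
  item 11: 2
  item 14: 7 − 2 = 5
  item 17: 6
Sum = 6 + 2 + 5 + 6 = 19

19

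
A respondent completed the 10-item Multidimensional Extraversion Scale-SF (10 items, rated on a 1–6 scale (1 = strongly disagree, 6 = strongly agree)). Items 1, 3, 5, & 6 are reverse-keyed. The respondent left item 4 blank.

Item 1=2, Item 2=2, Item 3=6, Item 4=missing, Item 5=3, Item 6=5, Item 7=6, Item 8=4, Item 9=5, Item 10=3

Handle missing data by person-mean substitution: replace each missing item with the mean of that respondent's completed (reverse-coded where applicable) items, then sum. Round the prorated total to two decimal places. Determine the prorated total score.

Reverse-coded (reverse-coded value = 7 − response):
  item 1: 7 − 2 = 5
  item 3: 7 − 6 = 1
  item 5: 7 − 3 = 4
  item 6: 7 − 5 = 2
Completed scored items (9 of 10): 5, 2, 1, 4, 2, 6, 4, 5, 3; sum = 32.
Person mean = 32 / 9 ≈ 3.5556
Prorated total = (32 / 9) × 10 = 35.56 (to 2 dp)

35.56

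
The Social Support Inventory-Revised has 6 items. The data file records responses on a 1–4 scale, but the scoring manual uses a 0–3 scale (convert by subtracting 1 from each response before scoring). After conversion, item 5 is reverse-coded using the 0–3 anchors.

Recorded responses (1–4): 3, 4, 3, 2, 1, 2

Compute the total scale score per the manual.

Convert to 0–3: 2, 3, 2, 1, 0, 1
Reverse-coded (reverse-coded value = 3 − response):
  item 5: 3 − 0 = 3
Scored: 2, 3, 2, 1, 3, 1
Total = 12

12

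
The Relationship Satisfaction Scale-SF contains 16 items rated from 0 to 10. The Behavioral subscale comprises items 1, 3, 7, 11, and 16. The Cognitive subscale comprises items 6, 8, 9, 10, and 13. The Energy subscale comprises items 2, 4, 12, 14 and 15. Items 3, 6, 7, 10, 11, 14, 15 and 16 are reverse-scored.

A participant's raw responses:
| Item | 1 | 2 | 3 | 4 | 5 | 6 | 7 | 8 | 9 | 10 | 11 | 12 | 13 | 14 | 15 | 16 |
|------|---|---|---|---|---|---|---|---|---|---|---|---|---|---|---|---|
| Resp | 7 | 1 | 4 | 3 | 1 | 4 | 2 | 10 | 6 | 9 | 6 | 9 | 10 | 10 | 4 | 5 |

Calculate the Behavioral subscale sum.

Behavioral items: 1, 3, 7, 11, 16.
Of these, items 3, 7, 11, & 16 are reverse-scored; reversed = (0+10) − raw = 10 − raw.
  item 1: 7
  item 3: 10 − 4 = 6
  item 7: 10 − 2 = 8
  item 11: 10 − 6 = 4
  item 16: 10 − 5 = 5
Sum = 7 + 6 + 8 + 4 + 5 = 30

30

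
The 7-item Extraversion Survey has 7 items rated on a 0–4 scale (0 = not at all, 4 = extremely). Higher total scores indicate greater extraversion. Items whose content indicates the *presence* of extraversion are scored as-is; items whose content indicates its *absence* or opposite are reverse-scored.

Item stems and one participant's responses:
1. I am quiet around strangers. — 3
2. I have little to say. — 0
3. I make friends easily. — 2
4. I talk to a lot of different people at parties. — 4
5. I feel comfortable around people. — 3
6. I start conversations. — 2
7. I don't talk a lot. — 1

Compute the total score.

Items 1, 2, 7 describe the absence/opposite of extraversion → reverse-score.
reversed = (0+4) − raw = 4 − raw.
  item 1: 4 − 3 = 1
  item 2: 4 − 0 = 4
  item 3: 2
  item 4: 4
  item 5: 3
  item 6: 2
  item 7: 4 − 1 = 3
Total = 1 + 4 + 2 + 4 + 3 + 2 + 3 = 19

19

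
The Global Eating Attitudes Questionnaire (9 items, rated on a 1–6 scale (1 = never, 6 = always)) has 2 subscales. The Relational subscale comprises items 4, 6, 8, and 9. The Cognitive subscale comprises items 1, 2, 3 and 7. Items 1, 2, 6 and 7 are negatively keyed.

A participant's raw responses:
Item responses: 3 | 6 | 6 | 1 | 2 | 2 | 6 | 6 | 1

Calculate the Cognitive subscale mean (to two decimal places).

3.00

Cognitive items: 1, 2, 3, 7.
Of these, items 1, 2, & 7 are negatively keyed; reverse-coded value = 7 − response.
  item 1: 7 − 3 = 4
  item 2: 7 − 6 = 1
  item 3: 6
  item 7: 7 − 6 = 1
Sum = 4 + 1 + 6 + 1 = 12
Mean = 12 / 4 = 3.00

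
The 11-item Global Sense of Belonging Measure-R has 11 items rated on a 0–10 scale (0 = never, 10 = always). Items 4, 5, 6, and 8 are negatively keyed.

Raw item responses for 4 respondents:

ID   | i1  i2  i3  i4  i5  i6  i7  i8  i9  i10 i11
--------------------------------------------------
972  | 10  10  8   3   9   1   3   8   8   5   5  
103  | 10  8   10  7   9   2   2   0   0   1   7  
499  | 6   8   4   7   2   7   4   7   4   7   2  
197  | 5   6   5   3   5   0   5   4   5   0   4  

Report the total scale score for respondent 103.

60

Respondent 103 raw: 10, 8, 10, 7, 9, 2, 2, 0, 0, 1, 7.
Reverse-coded (on a 0–10 scale, reversed = 10 − raw):
  item 1: 10
  item 2: 8
  item 3: 10
  item 4: 10 − 7 = 3
  item 5: 10 − 9 = 1
  item 6: 10 − 2 = 8
  item 7: 2
  item 8: 10 − 0 = 10
  item 9: 0
  item 10: 1
  item 11: 7
Sum = 10 + 8 + 10 + 3 + 1 + 8 + 2 + 10 + 0 + 1 + 7 = 60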